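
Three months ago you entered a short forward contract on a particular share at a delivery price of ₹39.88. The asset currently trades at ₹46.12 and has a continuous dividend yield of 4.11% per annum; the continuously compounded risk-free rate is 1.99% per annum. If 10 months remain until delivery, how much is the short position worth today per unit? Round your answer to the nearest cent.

Current fair forward for the remaining 10 months: F = S·e^((r − q)·T), (r − q) = 0.0199 − 0.0411 = -0.0212
F = 46.12 · e^(-0.0212 × 10/12) = 46.12 × 0.982488 = 45.3123
Value of long forward = (F − K)·e^(−rT) = (45.3123 − 39.88) · e^(−0.0199·10/12)
= 5.4323 × 0.983553 = 5.34
Short position value = −(long value) = -₹5.34

-₹5.34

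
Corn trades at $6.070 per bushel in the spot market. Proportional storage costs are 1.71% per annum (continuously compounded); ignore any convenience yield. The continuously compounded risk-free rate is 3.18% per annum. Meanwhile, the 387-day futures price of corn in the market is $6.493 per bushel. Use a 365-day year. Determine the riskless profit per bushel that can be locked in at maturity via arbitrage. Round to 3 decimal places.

$0.100 per bushel

Fair futures: F* = S·e^(carry·T), with carry = (r + u) = 0.0318 + 0.0171 = 0.0489
F* = 6.070 · e^(0.0489 × 387/365) = 6.070 · e^0.051847 = 6.070 × 1.053215 = $6.3930
Market $6.493 > fair $6.3930: forward overpriced → cash-and-carry (buy spot, short the forward).
At maturity, profit = |F_mkt − F*| = |6.493 − 6.3930| = $0.100 per bushel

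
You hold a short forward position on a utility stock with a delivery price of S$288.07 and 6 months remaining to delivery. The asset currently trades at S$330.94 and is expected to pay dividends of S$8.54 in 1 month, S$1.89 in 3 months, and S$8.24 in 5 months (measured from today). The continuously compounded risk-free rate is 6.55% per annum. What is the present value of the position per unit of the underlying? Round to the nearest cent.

-S$33.78

PV(remaining dividends) I = 8.54·e^(−0.0655·1/12) + 1.89·e^(−0.0655·3/12) + 8.24·e^(−0.0655·5/12) = 18.3710
Current forward F = (S − I)·e^(rT) = (330.94 − 18.3710)·e^(0.0655·6/12) = 312.5690 × 1.033292 = 322.9750
Value (long) = (F − K)·e^(−rT) = (322.9750 − 288.07) × 0.967780 = 33.7804
Short position value = −(long value) = -S$33.78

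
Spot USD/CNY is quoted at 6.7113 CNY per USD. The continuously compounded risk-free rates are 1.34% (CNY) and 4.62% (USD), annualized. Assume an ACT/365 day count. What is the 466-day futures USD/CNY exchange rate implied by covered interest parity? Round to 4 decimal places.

6.4361

F = S·e^((r_CNY − r_USD)T) = 6.7113 · e^((0.0134 − 0.0462) × 466/365)
= 6.7113 · e^-0.041876 = 6.7113 × 0.958989
F = 6.4361 CNY per USD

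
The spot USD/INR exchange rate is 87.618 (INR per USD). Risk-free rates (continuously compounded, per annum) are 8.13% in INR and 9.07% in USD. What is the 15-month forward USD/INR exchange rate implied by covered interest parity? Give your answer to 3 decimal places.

86.595

F = S·e^((r_INR − r_USD)T) = 87.618 · e^((0.0813 − 0.0907) × 15/12)
= 87.618 · e^-0.011750 = 87.618 × 0.988319
F = 86.595 INR per USD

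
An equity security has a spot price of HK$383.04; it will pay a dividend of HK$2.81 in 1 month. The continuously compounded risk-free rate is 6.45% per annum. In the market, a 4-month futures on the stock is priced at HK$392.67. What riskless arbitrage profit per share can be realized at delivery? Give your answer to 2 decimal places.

PV(dividends) I = 2.81·e^(−0.0645·1/12) = 2.7949
Fair futures F* = (S − I)·e^(rT) = (383.04 − 2.7949)·e^0.021500 = 380.2451 × 1.021733 = 388.5090
Market HK$392.67 > fair 388.5090: forward overpriced → cash-and-carry (borrow at r, buy the stock and collect the dividends, short the forward).
Profit at T = |F_mkt − F*| = |392.67 − 388.5090| = HK$4.16 per share

HK$4.16 per share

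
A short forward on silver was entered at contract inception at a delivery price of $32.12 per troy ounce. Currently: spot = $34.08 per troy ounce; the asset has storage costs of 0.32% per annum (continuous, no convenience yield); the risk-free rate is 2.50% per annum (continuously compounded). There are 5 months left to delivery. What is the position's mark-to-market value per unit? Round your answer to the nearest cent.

-$2.34 per troy ounce

Current fair forward for the remaining 5 months: F = S·e^((r + u)·T), (r + u) = 0.0250 + 0.0032 = 0.0282
F = 34.08 · e^(0.0282 × 5/12) = 34.08 × 1.011819 = 34.4828
Value of long forward = (F − K)·e^(−rT) = (34.4828 − 32.12) · e^(−0.0250·5/12)
= 2.3628 × 0.989637 = 2.34
Short position value = −(long value) = -$2.34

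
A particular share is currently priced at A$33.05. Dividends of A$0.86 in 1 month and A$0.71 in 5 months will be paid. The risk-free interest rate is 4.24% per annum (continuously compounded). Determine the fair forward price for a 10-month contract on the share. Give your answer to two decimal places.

PV(dividends) I = 0.86·e^(−0.0424·1/12) + 0.71·e^(−0.0424·5/12)
I = 0.8570 + 0.6976 = 1.5546
F = (S − I)·e^(rT) = (33.05 − 1.5546) · e^(0.0424·10/12)
= 31.4954 · e^0.035333 = 31.4954 × 1.035965 = A$32.63

A$32.63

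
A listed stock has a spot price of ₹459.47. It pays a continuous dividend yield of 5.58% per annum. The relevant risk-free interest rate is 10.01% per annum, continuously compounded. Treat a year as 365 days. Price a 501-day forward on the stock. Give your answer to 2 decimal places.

F = S·e^((r − q)T) = 459.47 · e^((0.1001 − 0.0558) × 501/365)
= 459.47 · e^0.060806 = 459.47 × 1.062693
F = ₹488.28

₹488.28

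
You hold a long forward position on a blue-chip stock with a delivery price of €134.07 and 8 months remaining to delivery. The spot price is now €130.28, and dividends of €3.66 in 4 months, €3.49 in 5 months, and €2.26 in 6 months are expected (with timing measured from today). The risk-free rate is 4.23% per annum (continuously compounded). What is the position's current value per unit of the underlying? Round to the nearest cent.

-€9.31

PV(remaining dividends) I = 3.66·e^(−0.0423·4/12) + 3.49·e^(−0.0423·5/12) + 2.26·e^(−0.0423·6/12) = 9.2505
Current forward F = (S − I)·e^(rT) = (130.28 − 9.2505)·e^(0.0423·8/12) = 121.0295 × 1.028601 = 124.4911
Value (long) = (F − K)·e^(−rT) = (124.4911 − 134.07) × 0.972194 = -9.3125
Value = -€9.31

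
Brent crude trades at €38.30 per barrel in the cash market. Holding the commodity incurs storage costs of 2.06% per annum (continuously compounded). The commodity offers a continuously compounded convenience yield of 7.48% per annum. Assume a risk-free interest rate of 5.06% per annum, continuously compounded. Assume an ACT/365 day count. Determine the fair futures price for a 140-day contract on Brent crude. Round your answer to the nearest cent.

Net carry = r + u − y = 0.0506 + 0.0206 − 0.0748 = -0.0036
F = S·e^((r+u−y)T) = 38.30 · e^(-0.0036 × 140/365) = 38.30 · e^-0.001381
= 38.30 × 0.998620 = €38.25 per barrel

€38.25 per barrel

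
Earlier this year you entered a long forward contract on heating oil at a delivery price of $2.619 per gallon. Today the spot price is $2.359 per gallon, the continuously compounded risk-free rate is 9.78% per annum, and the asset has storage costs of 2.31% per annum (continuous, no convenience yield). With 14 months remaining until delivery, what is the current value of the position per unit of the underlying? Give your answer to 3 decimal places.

Current fair forward for the remaining 14 months: F = S·e^((r + u)·T), (r + u) = 0.0978 + 0.0231 = 0.1209
F = 2.359 · e^(0.1209 × 14/12) = 2.359 × 1.151482 = 2.7163
Value of long forward = (F − K)·e^(−rT) = (2.7163 − 2.619) · e^(−0.0978·14/12)
= 0.0973 × 0.892169 = 0.087

$0.087 per gallon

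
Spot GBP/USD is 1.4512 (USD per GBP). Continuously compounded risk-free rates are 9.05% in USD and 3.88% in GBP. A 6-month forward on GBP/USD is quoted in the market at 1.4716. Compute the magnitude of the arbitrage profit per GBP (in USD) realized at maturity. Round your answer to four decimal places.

Fair forward: F* = S·e^(carry·T), with carry = (r_USD − r_GBP) = 0.0905 − 0.0388 = 0.0517
F* = 1.4512 · e^(0.0517 × 6/12) = 1.4512 · e^0.025850 = 1.4512 × 1.026187 = 1.4892
Market 1.4716 < fair 1.4892: forward underpriced → reverse cash-and-carry (short spot, go long the forward).
At maturity, profit = |F_mkt − F*| = |1.4716 − 1.4892| = 0.0176 per GBP (in USD)

0.0176 per GBP (in USD)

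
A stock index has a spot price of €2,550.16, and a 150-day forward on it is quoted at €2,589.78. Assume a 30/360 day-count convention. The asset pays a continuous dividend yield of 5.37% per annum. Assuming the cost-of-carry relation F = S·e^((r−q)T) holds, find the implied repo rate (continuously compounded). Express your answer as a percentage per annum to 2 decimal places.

From F = S·e^((r−q)T): (r − q) = ln(F/S)/T
ln(2589.78/2550.16) = ln(1.015536) = 0.015417
(r − q) = 0.015417 / (150/360) = 0.037001
r = ln(F/S)/T + q = 0.037001 + 0.0537 = 0.090701
r = 9.07%

9.07%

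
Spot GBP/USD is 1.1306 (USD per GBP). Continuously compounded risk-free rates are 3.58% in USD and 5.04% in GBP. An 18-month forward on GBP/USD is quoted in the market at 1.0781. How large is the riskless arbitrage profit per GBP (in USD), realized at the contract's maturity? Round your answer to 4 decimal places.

0.0280 per GBP (in USD)

Fair forward: F* = S·e^(carry·T), with carry = (r_USD − r_GBP) = 0.0358 − 0.0504 = -0.0146
F* = 1.1306 · e^(-0.0146 × 18/12) = 1.1306 · e^-0.021900 = 1.1306 × 0.978338 = 1.1061
Market 1.0781 < fair 1.1061: forward underpriced → reverse cash-and-carry (short spot, go long the forward).
At maturity, profit = |F_mkt − F*| = |1.0781 − 1.1061| = 0.0280 per GBP (in USD)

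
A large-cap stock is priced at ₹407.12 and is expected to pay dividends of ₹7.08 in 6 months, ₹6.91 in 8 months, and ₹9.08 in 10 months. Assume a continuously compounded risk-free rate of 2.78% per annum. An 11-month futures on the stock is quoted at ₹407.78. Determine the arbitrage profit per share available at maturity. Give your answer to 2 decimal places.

PV(dividends) I = 7.08·e^(−0.0278·6/12) + 6.91·e^(−0.0278·8/12) + 9.08·e^(−0.0278·10/12) = 22.6374
Fair futures F* = (S − I)·e^(rT) = (407.12 − 22.6374)·e^0.025483 = 384.4826 × 1.025810 = 394.4061
Market ₹407.78 > fair 394.4061: forward overpriced → cash-and-carry (borrow at r, buy the stock and collect the dividends, short the forward).
Profit at T = |F_mkt − F*| = |407.78 − 394.4061| = ₹13.37 per share

₹13.37 per share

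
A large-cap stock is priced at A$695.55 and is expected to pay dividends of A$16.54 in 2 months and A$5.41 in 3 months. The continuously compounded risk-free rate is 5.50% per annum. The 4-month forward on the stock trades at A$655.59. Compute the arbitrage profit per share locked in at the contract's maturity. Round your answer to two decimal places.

A$30.70 per share

PV(dividends) I = 16.54·e^(−0.0550·2/12) + 5.41·e^(−0.0550·3/12) = 21.7252
Fair forward F* = (S − I)·e^(rT) = (695.55 − 21.7252)·e^0.018333 = 673.8248 × 1.018502 = 686.2919
Market A$655.59 < fair 686.2919: forward underpriced → reverse cash-and-carry (short the stock, invest proceeds at r, pay the dividends, go long the forward).
Profit at T = |F_mkt − F*| = |655.59 − 686.2919| = A$30.70 per share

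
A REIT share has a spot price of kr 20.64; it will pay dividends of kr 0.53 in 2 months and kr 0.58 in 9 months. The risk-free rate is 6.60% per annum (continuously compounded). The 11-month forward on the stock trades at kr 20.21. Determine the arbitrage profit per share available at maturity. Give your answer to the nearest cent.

PV(dividends) I = 0.53·e^(−0.0660·2/12) + 0.58·e^(−0.0660·9/12) = 1.0762
Fair forward F* = (S − I)·e^(rT) = (20.64 − 1.0762)·e^0.060500 = 19.5638 × 1.062368 = 20.7840
Market kr 20.21 < fair 20.7840: forward underpriced → reverse cash-and-carry (short the stock, invest proceeds at r, pay the dividends, go long the forward).
Profit at T = |F_mkt − F*| = |20.21 − 20.7840| = kr 0.57 per share

kr 0.57 per share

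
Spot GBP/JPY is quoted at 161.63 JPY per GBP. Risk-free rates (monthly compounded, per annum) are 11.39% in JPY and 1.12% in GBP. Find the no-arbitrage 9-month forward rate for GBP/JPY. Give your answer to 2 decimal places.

174.50

By covered interest parity, F = S · (1+r_JPY/12)^(12T) / (1+r_GBP/12)^(12T)
= 161.63 × 1.088741 / 1.008431 = 161.63 × 1.079639
F = 174.50 JPY per GBP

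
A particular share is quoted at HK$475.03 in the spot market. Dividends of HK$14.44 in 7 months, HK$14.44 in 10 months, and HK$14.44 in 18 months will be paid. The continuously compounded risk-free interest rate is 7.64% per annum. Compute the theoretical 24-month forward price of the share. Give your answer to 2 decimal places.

PV(dividends) I = 14.44·e^(−0.0764·7/12) + 14.44·e^(−0.0764·10/12) + 14.44·e^(−0.0764·18/12)
I = 13.8106 + 13.5493 + 12.8765 = 40.2364
F = (S − I)·e^(rT) = (475.03 − 40.2364) · e^(0.0764·24/12)
= 434.7936 · e^0.152800 = 434.7936 × 1.165092 = HK$506.57

HK$506.57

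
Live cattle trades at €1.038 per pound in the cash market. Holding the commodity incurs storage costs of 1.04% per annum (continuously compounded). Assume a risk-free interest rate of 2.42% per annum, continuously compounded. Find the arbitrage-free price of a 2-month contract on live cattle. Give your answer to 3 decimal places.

Net carry = r + u − y = 0.0242 + 0.0104 − 0.0000 = 0.0346
F = S·e^((r+u−y)T) = 1.038 · e^(0.0346 × 2/12) = 1.038 · e^0.005767
= 1.038 × 1.005784 = €1.044 per pound

€1.044 per pound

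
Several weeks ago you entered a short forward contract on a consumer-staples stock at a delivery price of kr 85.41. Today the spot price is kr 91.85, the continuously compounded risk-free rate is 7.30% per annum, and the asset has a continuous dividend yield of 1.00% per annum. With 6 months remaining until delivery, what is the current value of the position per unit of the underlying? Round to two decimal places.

-kr 9.04

Current fair forward for the remaining 6 months: F = S·e^((r − q)·T), (r − q) = 0.0730 − 0.0100 = 0.0630
F = 91.85 · e^(0.0630 × 6/12) = 91.85 × 1.032001 = 94.7893
Value of long forward = (F − K)·e^(−rT) = (94.7893 − 85.41) · e^(−0.0730·6/12)
= 9.3793 × 0.964158 = 9.04
Short position value = −(long value) = -kr 9.04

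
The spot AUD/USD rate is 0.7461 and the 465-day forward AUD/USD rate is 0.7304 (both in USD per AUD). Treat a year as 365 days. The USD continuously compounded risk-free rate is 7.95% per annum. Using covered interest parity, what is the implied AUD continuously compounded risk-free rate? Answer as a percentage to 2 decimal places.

9.62%

F = S·e^((r_USD − r_AUD)T) ⇒ r_AUD = r_USD − ln(F/S)/T
ln(0.7304/0.7461) = -0.021267; /(465/365) = -0.016693
r_AUD = 0.0795 + 0.016693 = 0.096193
r_AUD = 9.62%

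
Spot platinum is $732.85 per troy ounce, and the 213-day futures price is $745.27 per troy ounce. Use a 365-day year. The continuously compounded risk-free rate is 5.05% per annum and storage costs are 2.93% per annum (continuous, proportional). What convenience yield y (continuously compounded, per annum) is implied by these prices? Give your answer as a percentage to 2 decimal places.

5.10%

F = S·e^((r+u−y)T) ⇒ (r+u−y) = ln(F/S)/T
ln(745.27/732.85) = 0.016806; /T ⇒ 0.028799
y = r + u − ln(F/S)/T = 0.0505 + 0.0293 − 0.028799 = 0.051001
y = 5.10%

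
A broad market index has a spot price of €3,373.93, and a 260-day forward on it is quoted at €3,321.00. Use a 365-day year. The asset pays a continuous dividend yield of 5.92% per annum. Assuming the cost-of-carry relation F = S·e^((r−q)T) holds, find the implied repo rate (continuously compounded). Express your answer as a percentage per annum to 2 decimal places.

From F = S·e^((r−q)T): (r − q) = ln(F/S)/T
ln(3321.00/3373.93) = ln(0.984312) = -0.015812
(r − q) = -0.015812 / (260/365) = -0.022198
r = ln(F/S)/T + q = -0.022198 + 0.0592 = 0.037002
r = 3.70%

3.70%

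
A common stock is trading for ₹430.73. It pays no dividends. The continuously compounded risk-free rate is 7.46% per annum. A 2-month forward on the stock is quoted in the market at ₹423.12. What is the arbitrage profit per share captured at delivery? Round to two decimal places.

₹13.00 per share

Fair forward: F* = S·e^(carry·T), with carry = r = 0.0746
F* = 430.73 · e^(0.0746 × 2/12) = 430.73 · e^0.012433 = 430.73 × 1.012511 = ₹436.1189
Market ₹423.12 < fair ₹436.1189: forward underpriced → reverse cash-and-carry (short spot, go long the forward).
At maturity, profit = |F_mkt − F*| = |423.12 − 436.1189| = ₹13.00 per share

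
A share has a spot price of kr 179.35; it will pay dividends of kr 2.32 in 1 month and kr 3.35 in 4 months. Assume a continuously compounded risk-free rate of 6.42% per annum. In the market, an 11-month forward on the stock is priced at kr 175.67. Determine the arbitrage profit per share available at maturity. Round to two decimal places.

PV(dividends) I = 2.32·e^(−0.0642·1/12) + 3.35·e^(−0.0642·4/12) = 5.5867
Fair forward F* = (S − I)·e^(rT) = (179.35 − 5.5867)·e^0.058850 = 173.7633 × 1.060616 = 184.2961
Market kr 175.67 < fair 184.2961: forward underpriced → reverse cash-and-carry (short the stock, invest proceeds at r, pay the dividends, go long the forward).
Profit at T = |F_mkt − F*| = |175.67 − 184.2961| = kr 8.63 per share

kr 8.63 per share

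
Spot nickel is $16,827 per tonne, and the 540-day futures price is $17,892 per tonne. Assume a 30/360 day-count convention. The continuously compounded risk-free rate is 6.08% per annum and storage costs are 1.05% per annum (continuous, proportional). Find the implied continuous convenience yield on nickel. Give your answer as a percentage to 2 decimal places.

F = S·e^((r+u−y)T) ⇒ (r+u−y) = ln(F/S)/T
ln(17892/16827) = 0.061369; /T ⇒ 0.040913
y = r + u − ln(F/S)/T = 0.0608 + 0.0105 − 0.040913 = 0.030387
y = 3.04%

3.04%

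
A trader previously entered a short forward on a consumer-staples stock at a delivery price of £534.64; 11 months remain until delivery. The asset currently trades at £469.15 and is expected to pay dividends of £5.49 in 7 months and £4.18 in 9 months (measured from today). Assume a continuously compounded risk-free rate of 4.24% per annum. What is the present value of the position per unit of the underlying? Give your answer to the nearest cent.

£54.51

PV(remaining dividends) I = 5.49·e^(−0.0424·7/12) + 4.18·e^(−0.0424·9/12) = 9.4050
Current forward F = (S − I)·e^(rT) = (469.15 − 9.4050)·e^(0.0424·11/12) = 459.7450 × 1.039632 = 477.9656
Value (long) = (F − K)·e^(−rT) = (477.9656 − 534.64) × 0.961879 = -54.5139
Short position value = −(long value) = £54.51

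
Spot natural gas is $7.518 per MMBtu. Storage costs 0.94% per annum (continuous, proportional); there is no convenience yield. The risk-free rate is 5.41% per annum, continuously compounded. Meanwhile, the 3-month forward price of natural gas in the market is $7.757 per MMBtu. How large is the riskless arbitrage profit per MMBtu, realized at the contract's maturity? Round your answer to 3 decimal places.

Fair forward: F* = S·e^(carry·T), with carry = (r + u) = 0.0541 + 0.0094 = 0.0635
F* = 7.518 · e^(0.0635 × 3/12) = 7.518 · e^0.015875 = 7.518 × 1.016002 = $7.6383
Market $7.757 > fair $7.6383: forward overpriced → cash-and-carry (buy spot, short the forward).
At maturity, profit = |F_mkt − F*| = |7.757 − 7.6383| = $0.119 per MMBtu

$0.119 per MMBtu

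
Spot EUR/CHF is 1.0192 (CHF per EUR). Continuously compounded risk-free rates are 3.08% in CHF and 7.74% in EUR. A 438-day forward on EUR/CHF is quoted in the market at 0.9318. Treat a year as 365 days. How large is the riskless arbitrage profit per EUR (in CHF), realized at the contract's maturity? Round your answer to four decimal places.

Fair forward: F* = S·e^(carry·T), with carry = (r_CHF − r_EUR) = 0.0308 − 0.0774 = -0.0466
F* = 1.0192 · e^(-0.0466 × 438/365) = 1.0192 · e^-0.055920 = 1.0192 × 0.945615 = 0.9638
Market 0.9318 < fair 0.9638: forward underpriced → reverse cash-and-carry (short spot, go long the forward).
At maturity, profit = |F_mkt − F*| = |0.9318 − 0.9638| = 0.0320 per EUR (in CHF)

0.0320 per EUR (in CHF)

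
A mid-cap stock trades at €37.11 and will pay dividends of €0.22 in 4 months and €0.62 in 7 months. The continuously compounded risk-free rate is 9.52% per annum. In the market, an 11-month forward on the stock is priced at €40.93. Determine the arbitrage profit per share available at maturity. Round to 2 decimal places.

€1.31 per share

PV(dividends) I = 0.22·e^(−0.0952·4/12) + 0.62·e^(−0.0952·7/12) = 0.7996
Fair forward F* = (S − I)·e^(rT) = (37.11 − 0.7996)·e^0.087267 = 36.3104 × 1.091188 = 39.6215
Market €40.93 > fair 39.6215: forward overpriced → cash-and-carry (borrow at r, buy the stock and collect the dividends, short the forward).
Profit at T = |F_mkt − F*| = |40.93 − 39.6215| = €1.31 per share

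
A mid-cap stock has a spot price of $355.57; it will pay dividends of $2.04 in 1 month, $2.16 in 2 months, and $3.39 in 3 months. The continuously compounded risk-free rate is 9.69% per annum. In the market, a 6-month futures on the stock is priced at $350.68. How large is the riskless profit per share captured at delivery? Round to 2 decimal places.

PV(dividends) I = 2.04·e^(−0.0969·1/12) + 2.16·e^(−0.0969·2/12) + 3.39·e^(−0.0969·3/12) = 7.4579
Fair futures F* = (S − I)·e^(rT) = (355.57 − 7.4579)·e^0.048450 = 348.1121 × 1.049643 = 365.3934
Market $350.68 < fair 365.3934: forward underpriced → reverse cash-and-carry (short the stock, invest proceeds at r, pay the dividends, go long the forward).
Profit at T = |F_mkt − F*| = |350.68 − 365.3934| = $14.71 per share

$14.71 per share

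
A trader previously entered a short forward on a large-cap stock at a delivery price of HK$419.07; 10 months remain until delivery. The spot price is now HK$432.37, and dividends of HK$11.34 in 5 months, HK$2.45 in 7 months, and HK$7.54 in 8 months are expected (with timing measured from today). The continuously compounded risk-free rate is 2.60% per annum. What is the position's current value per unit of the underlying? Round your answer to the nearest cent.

-HK$1.24

PV(remaining dividends) I = 11.34·e^(−0.0260·5/12) + 2.45·e^(−0.0260·7/12) + 7.54·e^(−0.0260·8/12) = 21.0414
Current forward F = (S − I)·e^(rT) = (432.37 − 21.0414)·e^(0.0260·10/12) = 411.3286 × 1.021903 = 420.3379
Value (long) = (F − K)·e^(−rT) = (420.3379 − 419.07) × 0.978566 = 1.2407
Short position value = −(long value) = -HK$1.24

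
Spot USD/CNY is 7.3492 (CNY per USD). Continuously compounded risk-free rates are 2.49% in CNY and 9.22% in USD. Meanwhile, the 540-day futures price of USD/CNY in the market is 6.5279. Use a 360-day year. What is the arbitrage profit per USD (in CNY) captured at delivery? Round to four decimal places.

0.1156 per USD (in CNY)

Fair futures: F* = S·e^(carry·T), with carry = (r_CNY − r_USD) = 0.0249 − 0.0922 = -0.0673
F* = 7.3492 · e^(-0.0673 × 540/360) = 7.3492 · e^-0.100950 = 7.3492 × 0.903978 = 6.6435
Market 6.5279 < fair 6.6435: forward underpriced → reverse cash-and-carry (short spot, go long the forward).
At maturity, profit = |F_mkt − F*| = |6.5279 − 6.6435| = 0.1156 per USD (in CNY)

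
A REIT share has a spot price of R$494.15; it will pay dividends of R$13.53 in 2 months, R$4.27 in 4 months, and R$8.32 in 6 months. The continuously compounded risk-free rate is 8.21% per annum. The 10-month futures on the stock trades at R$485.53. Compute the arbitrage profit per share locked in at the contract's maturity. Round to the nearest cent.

R$16.32 per share

PV(dividends) I = 13.53·e^(−0.0821·2/12) + 4.27·e^(−0.0821·4/12) + 8.32·e^(−0.0821·6/12) = 25.4862
Fair futures F* = (S − I)·e^(rT) = (494.15 − 25.4862)·e^0.068417 = 468.6638 × 1.070812 = 501.8508
Market R$485.53 < fair 501.8508: forward underpriced → reverse cash-and-carry (short the stock, invest proceeds at r, pay the dividends, go long the forward).
Profit at T = |F_mkt − F*| = |485.53 − 501.8508| = R$16.32 per share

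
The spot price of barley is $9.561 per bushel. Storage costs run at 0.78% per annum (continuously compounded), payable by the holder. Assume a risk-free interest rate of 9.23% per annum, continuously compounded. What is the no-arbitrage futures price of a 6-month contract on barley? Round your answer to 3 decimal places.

Net carry = r + u − y = 0.0923 + 0.0078 − 0.0000 = 0.1001
F = S·e^((r+u−y)T) = 9.561 · e^(0.1001 × 6/12) = 9.561 · e^0.050050
= 9.561 × 1.051324 = $10.052 per bushel

$10.052 per bushel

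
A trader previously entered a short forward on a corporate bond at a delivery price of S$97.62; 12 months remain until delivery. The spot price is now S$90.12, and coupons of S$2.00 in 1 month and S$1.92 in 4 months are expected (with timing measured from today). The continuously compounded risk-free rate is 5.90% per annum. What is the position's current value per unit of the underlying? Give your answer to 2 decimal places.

PV(remaining coupons) I = 2.00·e^(−0.0590·1/12) + 1.92·e^(−0.0590·4/12) = 3.8728
Current forward F = (S − I)·e^(rT) = (90.12 − 3.8728)·e^(0.0590·12/12) = 86.2472 × 1.060775 = 91.4889
Value (long) = (F − K)·e^(−rT) = (91.4889 − 97.62) × 0.942707 = -5.7798
Short position value = −(long value) = S$5.78

S$5.78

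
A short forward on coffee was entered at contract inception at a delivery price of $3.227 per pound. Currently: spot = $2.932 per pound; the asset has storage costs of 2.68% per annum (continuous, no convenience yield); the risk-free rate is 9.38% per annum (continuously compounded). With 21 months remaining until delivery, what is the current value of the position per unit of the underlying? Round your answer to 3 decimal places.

Current fair forward for the remaining 21 months: F = S·e^((r + u)·T), (r + u) = 0.0938 + 0.0268 = 0.1206
F = 2.932 · e^(0.1206 × 21/12) = 2.932 × 1.234974 = 3.6209
Value of long forward = (F − K)·e^(−rT) = (3.6209 − 3.227) · e^(−0.0938·21/12)
= 0.3939 × 0.848615 = 0.334
Short position value = −(long value) = -$0.334

-$0.334 per pound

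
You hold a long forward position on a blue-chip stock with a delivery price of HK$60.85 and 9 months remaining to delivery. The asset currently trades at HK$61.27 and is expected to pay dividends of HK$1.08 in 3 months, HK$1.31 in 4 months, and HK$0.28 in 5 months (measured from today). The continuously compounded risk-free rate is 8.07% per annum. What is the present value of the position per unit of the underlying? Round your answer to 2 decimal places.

HK$1.39

PV(remaining dividends) I = 1.08·e^(−0.0807·3/12) + 1.31·e^(−0.0807·4/12) + 0.28·e^(−0.0807·5/12) = 2.6044
Current forward F = (S − I)·e^(rT) = (61.27 − 2.6044)·e^(0.0807·9/12) = 58.6656 × 1.062394 = 62.3260
Value (long) = (F − K)·e^(−rT) = (62.3260 − 60.85) × 0.941270 = 1.3893
Value = HK$1.39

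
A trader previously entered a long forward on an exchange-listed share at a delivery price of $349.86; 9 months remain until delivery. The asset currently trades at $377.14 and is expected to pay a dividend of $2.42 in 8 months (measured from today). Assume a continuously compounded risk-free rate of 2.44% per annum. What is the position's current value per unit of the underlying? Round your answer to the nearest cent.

PV(remaining dividends) I = 2.42·e^(−0.0244·8/12) = 2.3810
Current forward F = (S − I)·e^(rT) = (377.14 − 2.3810)·e^(0.0244·9/12) = 374.7590 × 1.018468 = 381.6800
Value (long) = (F − K)·e^(−rT) = (381.6800 − 349.86) × 0.981866 = 31.2430
Value = $31.24

$31.24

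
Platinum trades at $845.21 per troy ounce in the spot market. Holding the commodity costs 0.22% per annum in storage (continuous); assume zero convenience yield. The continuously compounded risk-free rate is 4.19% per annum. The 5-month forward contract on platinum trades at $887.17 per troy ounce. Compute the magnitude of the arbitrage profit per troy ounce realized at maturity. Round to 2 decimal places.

$26.29 per troy ounce

Fair forward: F* = S·e^(carry·T), with carry = (r + u) = 0.0419 + 0.0022 = 0.0441
F* = 845.21 · e^(0.0441 × 5/12) = 845.21 · e^0.018375 = 845.21 × 1.018545 = $860.8844
Market $887.17 > fair $860.8844: forward overpriced → cash-and-carry (buy spot, short the forward).
At maturity, profit = |F_mkt − F*| = |887.17 − 860.8844| = $26.29 per troy ounce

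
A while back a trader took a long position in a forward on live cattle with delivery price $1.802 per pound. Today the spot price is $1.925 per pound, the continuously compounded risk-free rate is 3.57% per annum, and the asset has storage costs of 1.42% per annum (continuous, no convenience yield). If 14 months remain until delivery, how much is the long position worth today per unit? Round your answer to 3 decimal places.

$0.229 per pound

Current fair forward for the remaining 14 months: F = S·e^((r + u)·T), (r + u) = 0.0357 + 0.0142 = 0.0499
F = 1.925 · e^(0.0499 × 14/12) = 1.925 × 1.059945 = 2.0404
Value of long forward = (F − K)·e^(−rT) = (2.0404 − 1.802) · e^(−0.0357·14/12)
= 0.2384 × 0.959205 = 0.229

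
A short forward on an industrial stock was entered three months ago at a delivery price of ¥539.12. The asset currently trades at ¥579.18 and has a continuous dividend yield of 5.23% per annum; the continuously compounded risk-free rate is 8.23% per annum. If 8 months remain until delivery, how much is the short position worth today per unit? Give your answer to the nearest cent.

-¥49.00

Current fair forward for the remaining 8 months: F = S·e^((r − q)·T), (r − q) = 0.0823 − 0.0523 = 0.0300
F = 579.18 · e^(0.0300 × 8/12) = 579.18 × 1.020201 = 590.8800
Value of long forward = (F − K)·e^(−rT) = (590.8800 − 539.12) · e^(−0.0823·8/12)
= 51.7600 × 0.946611 = 49.00
Short position value = −(long value) = -¥49.00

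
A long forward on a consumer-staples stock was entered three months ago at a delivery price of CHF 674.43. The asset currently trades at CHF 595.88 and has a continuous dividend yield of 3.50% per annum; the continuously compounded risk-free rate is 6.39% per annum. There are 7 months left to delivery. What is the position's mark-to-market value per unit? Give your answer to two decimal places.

-CHF 65.92

Current fair forward for the remaining 7 months: F = S·e^((r − q)·T), (r − q) = 0.0639 − 0.0350 = 0.0289
F = 595.88 · e^(0.0289 × 7/12) = 595.88 × 1.017001 = 606.0106
Value of long forward = (F − K)·e^(−rT) = (606.0106 − 674.43) · e^(−0.0639·7/12)
= -68.4194 × 0.963411 = -65.92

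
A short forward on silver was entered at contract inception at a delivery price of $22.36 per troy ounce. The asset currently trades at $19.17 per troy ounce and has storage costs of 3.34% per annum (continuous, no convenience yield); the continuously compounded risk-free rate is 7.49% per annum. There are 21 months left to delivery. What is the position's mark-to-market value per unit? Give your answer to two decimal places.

-$0.71 per troy ounce

Current fair forward for the remaining 21 months: F = S·e^((r + u)·T), (r + u) = 0.0749 + 0.0334 = 0.1083
F = 19.17 · e^(0.1083 × 21/12) = 19.17 × 1.208675 = 23.1703
Value of long forward = (F − K)·e^(−rT) = (23.1703 − 22.36) · e^(−0.0749·21/12)
= 0.8103 × 0.877152 = 0.71
Short position value = −(long value) = -$0.71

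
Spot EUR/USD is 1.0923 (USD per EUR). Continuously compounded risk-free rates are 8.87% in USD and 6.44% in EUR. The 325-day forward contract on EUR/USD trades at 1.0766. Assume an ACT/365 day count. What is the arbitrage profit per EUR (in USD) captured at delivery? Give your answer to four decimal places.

Fair forward: F* = S·e^(carry·T), with carry = (r_USD − r_EUR) = 0.0887 − 0.0644 = 0.0243
F* = 1.0923 · e^(0.0243 × 325/365) = 1.0923 · e^0.021637 = 1.0923 × 1.021873 = 1.1162
Market 1.0766 < fair 1.1162: forward underpriced → reverse cash-and-carry (short spot, go long the forward).
At maturity, profit = |F_mkt − F*| = |1.0766 − 1.1162| = 0.0396 per EUR (in USD)

0.0396 per EUR (in USD)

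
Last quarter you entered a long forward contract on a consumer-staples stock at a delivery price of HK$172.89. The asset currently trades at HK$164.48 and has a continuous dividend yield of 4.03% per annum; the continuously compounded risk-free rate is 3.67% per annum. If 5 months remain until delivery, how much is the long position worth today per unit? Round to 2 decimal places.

Current fair forward for the remaining 5 months: F = S·e^((r − q)·T), (r − q) = 0.0367 − 0.0403 = -0.0036
F = 164.48 · e^(-0.0036 × 5/12) = 164.48 × 0.998501 = 164.2334
Value of long forward = (F − K)·e^(−rT) = (164.2334 − 172.89) · e^(−0.0367·5/12)
= -8.6566 × 0.984825 = -8.53

-HK$8.53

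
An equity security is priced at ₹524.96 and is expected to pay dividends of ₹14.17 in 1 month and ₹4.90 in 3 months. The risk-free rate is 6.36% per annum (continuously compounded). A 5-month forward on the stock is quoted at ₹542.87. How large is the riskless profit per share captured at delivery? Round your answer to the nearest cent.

PV(dividends) I = 14.17·e^(−0.0636·1/12) + 4.90·e^(−0.0636·3/12) = 18.9178
Fair forward F* = (S − I)·e^(rT) = (524.96 − 18.9178)·e^0.026500 = 506.0422 × 1.026854 = 519.6315
Market ₹542.87 > fair 519.6315: forward overpriced → cash-and-carry (borrow at r, buy the stock and collect the dividends, short the forward).
Profit at T = |F_mkt − F*| = |542.87 − 519.6315| = ₹23.24 per share

₹23.24 per share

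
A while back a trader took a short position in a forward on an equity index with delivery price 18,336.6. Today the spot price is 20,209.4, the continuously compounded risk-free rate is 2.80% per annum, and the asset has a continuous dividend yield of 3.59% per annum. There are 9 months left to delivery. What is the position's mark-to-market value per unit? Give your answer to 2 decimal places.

Current fair forward for the remaining 9 months: F = S·e^((r − q)·T), (r − q) = 0.0280 − 0.0359 = -0.0079
F = 20209.4 · e^(-0.0079 × 9/12) = 20209.4 × 0.99409252 = 20090.0134
Value of long forward = (F − K)·e^(−rT) = (20090.0134 − 18336.6) · e^(−0.0280·9/12)
= 1753.4134 × 0.97921896 = 1716.98
Short position value = −(long value) = -1716.98

-1716.98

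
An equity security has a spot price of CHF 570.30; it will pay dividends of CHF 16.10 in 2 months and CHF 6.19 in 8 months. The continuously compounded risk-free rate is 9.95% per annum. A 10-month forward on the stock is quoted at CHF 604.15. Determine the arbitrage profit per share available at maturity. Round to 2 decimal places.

CHF 8.04 per share

PV(dividends) I = 16.10·e^(−0.0995·2/12) + 6.19·e^(−0.0995·8/12) = 21.6279
Fair forward F* = (S − I)·e^(rT) = (570.30 − 21.6279)·e^0.082917 = 548.6721 × 1.086452 = 596.1059
Market CHF 604.15 > fair 596.1059: forward overpriced → cash-and-carry (borrow at r, buy the stock and collect the dividends, short the forward).
Profit at T = |F_mkt − F*| = |604.15 − 596.1059| = CHF 8.04 per share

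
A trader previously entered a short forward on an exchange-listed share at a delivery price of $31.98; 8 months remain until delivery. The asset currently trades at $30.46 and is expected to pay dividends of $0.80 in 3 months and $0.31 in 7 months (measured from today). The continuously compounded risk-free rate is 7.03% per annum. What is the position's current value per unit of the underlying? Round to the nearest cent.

$1.14

PV(remaining dividends) I = 0.80·e^(−0.0703·3/12) + 0.31·e^(−0.0703·7/12) = 1.0836
Current forward F = (S − I)·e^(rT) = (30.46 − 1.0836)·e^(0.0703·8/12) = 29.3764 × 1.047982 = 30.7859
Value (long) = (F − K)·e^(−rT) = (30.7859 − 31.98) × 0.954215 = -1.1394
Short position value = −(long value) = $1.14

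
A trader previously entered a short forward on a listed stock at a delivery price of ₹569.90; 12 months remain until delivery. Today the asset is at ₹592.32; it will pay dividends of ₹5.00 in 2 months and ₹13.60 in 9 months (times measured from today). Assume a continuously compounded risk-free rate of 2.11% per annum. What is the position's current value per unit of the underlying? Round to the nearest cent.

PV(remaining dividends) I = 5.00·e^(−0.0211·2/12) + 13.60·e^(−0.0211·9/12) = 18.3689
Current forward F = (S − I)·e^(rT) = (592.32 − 18.3689)·e^(0.0211·12/12) = 573.9511 × 1.021324 = 586.1900
Value (long) = (F − K)·e^(−rT) = (586.1900 − 569.90) × 0.979121 = 15.9499
Short position value = −(long value) = -₹15.95

-₹15.95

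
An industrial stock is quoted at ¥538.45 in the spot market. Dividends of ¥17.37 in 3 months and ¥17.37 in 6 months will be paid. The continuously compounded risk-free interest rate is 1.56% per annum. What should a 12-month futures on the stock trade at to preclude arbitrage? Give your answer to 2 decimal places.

PV(dividends) I = 17.37·e^(−0.0156·3/12) + 17.37·e^(−0.0156·6/12)
I = 17.3024 + 17.2350 = 34.5374
F = (S − I)·e^(rT) = (538.45 − 34.5374) · e^(0.0156·12/12)
= 503.9126 · e^0.015600 = 503.9126 × 1.015722 = ¥511.84

¥511.84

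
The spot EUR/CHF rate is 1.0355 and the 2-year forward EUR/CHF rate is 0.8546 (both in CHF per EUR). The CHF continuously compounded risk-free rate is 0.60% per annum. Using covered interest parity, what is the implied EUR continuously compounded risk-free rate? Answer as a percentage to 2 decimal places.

F = S·e^((r_CHF − r_EUR)T) ⇒ r_EUR = r_CHF − ln(F/S)/T
ln(0.8546/1.0355) = -0.192006; /(2) = -0.096003
r_EUR = 0.0060 + 0.096003 = 0.102003
r_EUR = 10.20%

10.20%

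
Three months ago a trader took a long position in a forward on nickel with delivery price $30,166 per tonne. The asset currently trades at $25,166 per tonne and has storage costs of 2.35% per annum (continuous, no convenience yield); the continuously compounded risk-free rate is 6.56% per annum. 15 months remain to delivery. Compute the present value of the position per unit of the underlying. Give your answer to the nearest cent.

Current fair forward for the remaining 15 months: F = S·e^((r + u)·T), (r + u) = 0.0656 + 0.0235 = 0.0891
F = 25166 · e^(0.0891 × 15/12) = 25166 × 1.11781401 = 28130.9074
Value of long forward = (F − K)·e^(−rT) = (28130.9074 − 30166) · e^(−0.0656·15/12)
= -2035.0926 × 0.92127196 = -1874.87

-$1874.87 per tonne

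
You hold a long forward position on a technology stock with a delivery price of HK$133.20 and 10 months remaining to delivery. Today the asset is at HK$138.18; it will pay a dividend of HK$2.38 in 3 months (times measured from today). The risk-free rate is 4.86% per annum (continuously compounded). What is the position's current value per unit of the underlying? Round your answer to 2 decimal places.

PV(remaining dividends) I = 2.38·e^(−0.0486·3/12) = 2.3513
Current forward F = (S − I)·e^(rT) = (138.18 − 2.3513)·e^(0.0486·10/12) = 135.8287 × 1.041331 = 141.4426
Value (long) = (F − K)·e^(−rT) = (141.4426 − 133.20) × 0.960309 = 7.9154
Value = HK$7.92

HK$7.92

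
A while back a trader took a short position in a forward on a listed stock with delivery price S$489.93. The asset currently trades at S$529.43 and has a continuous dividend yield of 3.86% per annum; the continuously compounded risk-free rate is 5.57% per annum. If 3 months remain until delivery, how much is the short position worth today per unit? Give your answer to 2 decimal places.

Current fair forward for the remaining 3 months: F = S·e^((r − q)·T), (r − q) = 0.0557 − 0.0386 = 0.0171
F = 529.43 · e^(0.0171 × 3/12) = 529.43 × 1.004284 = 531.6981
Value of long forward = (F − K)·e^(−rT) = (531.6981 − 489.93) · e^(−0.0557·3/12)
= 41.7681 × 0.986172 = 41.19
Short position value = −(long value) = -S$41.19

-S$41.19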